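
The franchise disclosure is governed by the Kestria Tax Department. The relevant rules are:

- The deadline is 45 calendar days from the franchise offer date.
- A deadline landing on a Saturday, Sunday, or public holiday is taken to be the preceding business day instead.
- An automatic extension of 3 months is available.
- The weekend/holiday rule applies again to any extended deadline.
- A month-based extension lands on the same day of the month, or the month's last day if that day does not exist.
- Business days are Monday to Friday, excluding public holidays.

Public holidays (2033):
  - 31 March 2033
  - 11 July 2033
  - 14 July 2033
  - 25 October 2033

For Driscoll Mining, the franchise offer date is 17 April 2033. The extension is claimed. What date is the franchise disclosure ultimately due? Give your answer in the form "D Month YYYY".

1 September 2033

45 calendar days after 17 April 2033 is 1 June 2033.
1 June 2033 falls on a Wednesday, which is a business day, so no adjustment is needed.
The 3 months extension carries 1 June 2033 to 1 September 2033.
1 September 2033 is a Thursday and not a listed holiday, so it stands.
Final deadline: 1 September 2033.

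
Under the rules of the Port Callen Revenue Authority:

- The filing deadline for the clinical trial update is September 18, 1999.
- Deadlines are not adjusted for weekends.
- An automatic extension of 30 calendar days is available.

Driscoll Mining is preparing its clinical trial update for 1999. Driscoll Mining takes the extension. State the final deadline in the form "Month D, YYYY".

The stated deadline is September 18, 1999.
September 18, 1999 falls on a Saturday. The rules make no weekend/holiday allowance, so it remains September 18, 1999.
Add the 30 calendar-day extension to September 18, 1999: October 18, 1999.
No adjustment is made for weekends or holidays, so October 18, 1999 stands.
Final deadline: October 18, 1999.

October 18, 1999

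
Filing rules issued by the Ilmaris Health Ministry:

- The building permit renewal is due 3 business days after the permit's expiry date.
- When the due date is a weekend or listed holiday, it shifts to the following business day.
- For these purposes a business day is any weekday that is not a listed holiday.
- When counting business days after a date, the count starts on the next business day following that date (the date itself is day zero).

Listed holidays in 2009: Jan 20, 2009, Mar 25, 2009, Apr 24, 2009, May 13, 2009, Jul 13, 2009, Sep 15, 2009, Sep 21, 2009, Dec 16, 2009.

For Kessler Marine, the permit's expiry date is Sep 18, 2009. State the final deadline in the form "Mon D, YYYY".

Sep 24, 2009

Counting 3 business days after Sep 18, 2009 (skipping weekends and listed holidays) reaches Sep 24, 2009.
Sep 24, 2009 falls on a Thursday, which is a business day, so no adjustment is needed.
Deadline: Sep 24, 2009.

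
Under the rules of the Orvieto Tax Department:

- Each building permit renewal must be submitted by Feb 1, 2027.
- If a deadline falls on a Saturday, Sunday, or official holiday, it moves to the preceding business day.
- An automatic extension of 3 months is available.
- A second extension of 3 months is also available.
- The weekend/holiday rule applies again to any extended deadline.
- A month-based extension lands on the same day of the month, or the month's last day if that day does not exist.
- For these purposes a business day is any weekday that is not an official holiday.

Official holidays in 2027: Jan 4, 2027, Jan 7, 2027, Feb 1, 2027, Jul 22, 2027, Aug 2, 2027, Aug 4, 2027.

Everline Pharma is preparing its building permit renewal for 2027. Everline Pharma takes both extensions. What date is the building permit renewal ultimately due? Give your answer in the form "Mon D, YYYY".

Jul 29, 2027

The stated deadline is Feb 1, 2027.
Feb 1, 2027 is a listed holiday; the preceding business day is Jan 29, 2027 (Friday).
The 3 months extension carries Jan 29, 2027 to Apr 29, 2027.
Apr 29, 2027 (Thursday) is already a business day.
Add 3 months to Apr 29, 2027: Jul 29, 2027.
Since Jul 29, 2027 is a Thursday and not a holiday, the date is unchanged.
Final deadline: Jul 29, 2027.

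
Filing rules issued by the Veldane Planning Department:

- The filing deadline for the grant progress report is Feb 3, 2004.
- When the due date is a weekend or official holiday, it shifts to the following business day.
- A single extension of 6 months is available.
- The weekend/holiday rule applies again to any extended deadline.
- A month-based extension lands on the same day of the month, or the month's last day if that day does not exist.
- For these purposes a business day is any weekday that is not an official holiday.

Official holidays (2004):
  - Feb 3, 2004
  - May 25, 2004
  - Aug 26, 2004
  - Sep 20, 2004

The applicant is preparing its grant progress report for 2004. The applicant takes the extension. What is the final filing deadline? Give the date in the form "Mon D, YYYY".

Aug 4, 2004

Start from the fixed due date, Feb 3, 2004.
Because Feb 3, 2004 is a listed holiday, the deadline becomes Feb 4, 2004 (Wednesday).
Add 6 months to Feb 4, 2004: Aug 4, 2004.
Since Aug 4, 2004 is a Wednesday and not a holiday, the date is unchanged.
The final due date is Aug 4, 2004.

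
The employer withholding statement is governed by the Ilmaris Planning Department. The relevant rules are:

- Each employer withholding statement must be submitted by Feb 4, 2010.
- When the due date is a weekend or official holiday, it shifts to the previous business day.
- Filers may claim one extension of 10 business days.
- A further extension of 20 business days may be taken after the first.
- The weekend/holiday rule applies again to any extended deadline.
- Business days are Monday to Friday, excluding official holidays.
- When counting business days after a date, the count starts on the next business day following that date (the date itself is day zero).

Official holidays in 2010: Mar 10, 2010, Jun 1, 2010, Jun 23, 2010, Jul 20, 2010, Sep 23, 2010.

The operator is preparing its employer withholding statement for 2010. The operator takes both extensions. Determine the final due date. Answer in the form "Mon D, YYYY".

The statutory due date is Feb 4, 2010.
Feb 4, 2010 (Thursday) is already a business day.
The 10-business-day extension runs from Feb 4, 2010 to Feb 18, 2010.
Feb 18, 2010 falls on a Thursday, which is a business day, so no adjustment is needed.
The 20-business-day extension runs from Feb 18, 2010 to Mar 19, 2010.
Since Mar 19, 2010 is a Friday and not a holiday, the date is unchanged.
The final due date is Mar 19, 2010.

Mar 19, 2010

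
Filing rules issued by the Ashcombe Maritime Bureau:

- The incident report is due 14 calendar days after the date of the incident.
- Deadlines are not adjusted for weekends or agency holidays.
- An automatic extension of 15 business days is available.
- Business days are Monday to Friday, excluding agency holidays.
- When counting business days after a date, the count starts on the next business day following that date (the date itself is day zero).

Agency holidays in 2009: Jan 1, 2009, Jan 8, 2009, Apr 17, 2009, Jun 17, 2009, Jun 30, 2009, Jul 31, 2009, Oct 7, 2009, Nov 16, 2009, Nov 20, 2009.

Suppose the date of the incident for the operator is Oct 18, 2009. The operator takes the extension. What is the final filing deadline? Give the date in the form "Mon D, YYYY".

Nov 24, 2009

14 calendar days after Oct 18, 2009 is Nov 1, 2009.
Nov 1, 2009 is a Sunday; no weekend or holiday adjustment applies.
Applying the 15-business-day extension: 15 business days after Nov 1, 2009 is Nov 24, 2009.
Nov 24, 2009 is a Tuesday; no weekend or holiday adjustment applies.
Deadline: Nov 24, 2009.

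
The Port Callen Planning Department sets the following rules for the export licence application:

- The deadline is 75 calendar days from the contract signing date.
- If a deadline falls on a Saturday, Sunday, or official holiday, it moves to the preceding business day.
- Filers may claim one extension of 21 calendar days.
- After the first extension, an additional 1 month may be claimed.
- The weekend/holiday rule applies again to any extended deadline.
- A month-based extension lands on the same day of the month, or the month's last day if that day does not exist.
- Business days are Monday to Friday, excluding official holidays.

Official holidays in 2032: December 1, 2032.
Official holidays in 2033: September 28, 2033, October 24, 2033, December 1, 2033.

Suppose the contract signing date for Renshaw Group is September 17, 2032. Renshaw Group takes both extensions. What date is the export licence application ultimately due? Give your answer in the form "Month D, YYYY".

January 21, 2033

Adding 75 calendar days to September 17, 2032 gives December 1, 2032.
December 1, 2032 is a listed holiday, so it moves to the preceding business day, November 30, 2032 (Tuesday).
With the 21-day extension, November 30, 2032 becomes December 21, 2032.
December 21, 2032 (Tuesday) is already a business day.
The 1 month extension carries December 21, 2032 to January 21, 2033.
January 21, 2033 (Friday) is already a business day.
The final due date is January 21, 2033.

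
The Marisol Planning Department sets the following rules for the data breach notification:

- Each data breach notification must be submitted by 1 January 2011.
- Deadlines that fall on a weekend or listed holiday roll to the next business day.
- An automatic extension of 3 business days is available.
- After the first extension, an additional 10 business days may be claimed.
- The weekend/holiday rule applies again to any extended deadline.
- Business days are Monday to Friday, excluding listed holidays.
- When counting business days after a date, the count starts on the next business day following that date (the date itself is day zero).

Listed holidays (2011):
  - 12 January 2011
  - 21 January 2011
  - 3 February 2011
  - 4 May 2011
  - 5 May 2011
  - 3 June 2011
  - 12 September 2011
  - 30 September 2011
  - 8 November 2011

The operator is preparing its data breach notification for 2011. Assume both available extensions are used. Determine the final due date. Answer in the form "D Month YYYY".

Start from the fixed due date, 1 January 2011.
1 January 2011 falls on a Saturday. Rolling to the next business day gives 3 January 2011, a Monday.
The 3-business-day extension runs from 3 January 2011 to 6 January 2011.
6 January 2011 falls on a Thursday, which is a business day, so no adjustment is needed.
Applying the 10-business-day extension: 10 business days after 6 January 2011 is 24 January 2011.
24 January 2011 is a Monday and not a listed holiday, so it stands.
Final deadline: 24 January 2011.

24 January 2011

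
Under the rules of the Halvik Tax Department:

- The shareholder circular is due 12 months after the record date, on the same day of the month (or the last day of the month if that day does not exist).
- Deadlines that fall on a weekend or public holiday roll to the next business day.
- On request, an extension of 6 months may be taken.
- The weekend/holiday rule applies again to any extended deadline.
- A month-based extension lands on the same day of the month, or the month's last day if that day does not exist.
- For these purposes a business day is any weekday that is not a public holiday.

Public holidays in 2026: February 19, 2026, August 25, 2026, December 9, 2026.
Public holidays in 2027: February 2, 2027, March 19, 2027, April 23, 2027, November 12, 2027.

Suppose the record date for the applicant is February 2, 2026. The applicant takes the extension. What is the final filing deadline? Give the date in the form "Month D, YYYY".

12 months after February 2, 2026, on the same day of the month, is February 2, 2027.
February 2, 2027 is a listed holiday; the next business day is February 3, 2027 (Wednesday).
Applying the 6 months extension: 6 months after February 3, 2027 is August 3, 2027.
Since August 3, 2027 is a Tuesday and not a holiday, the date is unchanged.
The final due date is August 3, 2027.

August 3, 2027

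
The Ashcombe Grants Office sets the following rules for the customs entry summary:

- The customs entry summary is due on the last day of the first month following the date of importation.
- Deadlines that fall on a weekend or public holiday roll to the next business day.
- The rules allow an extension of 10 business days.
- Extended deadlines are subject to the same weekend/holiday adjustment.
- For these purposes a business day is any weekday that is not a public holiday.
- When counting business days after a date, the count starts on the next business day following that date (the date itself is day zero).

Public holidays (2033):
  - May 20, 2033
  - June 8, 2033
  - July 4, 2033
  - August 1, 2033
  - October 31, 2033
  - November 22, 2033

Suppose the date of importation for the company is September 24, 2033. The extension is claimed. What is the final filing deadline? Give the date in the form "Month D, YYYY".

1 month after September 24, 2033 is October 2033; that month ends on October 31, 2033.
October 31, 2033 is a listed holiday; the next business day is November 1, 2033 (Tuesday).
The 10-business-day extension runs from November 1, 2033 to November 15, 2033.
Since November 15, 2033 is a Tuesday and not a holiday, the date is unchanged.
The final due date is November 15, 2033.

November 15, 2033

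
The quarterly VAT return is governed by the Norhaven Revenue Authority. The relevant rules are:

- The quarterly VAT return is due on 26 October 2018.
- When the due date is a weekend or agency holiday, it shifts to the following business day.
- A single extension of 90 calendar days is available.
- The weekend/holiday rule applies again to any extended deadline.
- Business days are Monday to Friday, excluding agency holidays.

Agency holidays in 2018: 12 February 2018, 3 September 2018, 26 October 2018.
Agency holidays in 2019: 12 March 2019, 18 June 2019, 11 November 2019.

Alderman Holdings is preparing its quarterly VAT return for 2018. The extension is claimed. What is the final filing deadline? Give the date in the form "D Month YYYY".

The stated deadline is 26 October 2018.
Because 26 October 2018 is a listed holiday, the deadline becomes 29 October 2018 (Monday).
Add the 90 calendar-day extension to 29 October 2018: 27 January 2019.
27 January 2019 falls on a Sunday. Rolling to the next business day gives 28 January 2019, a Monday.
So the filing is due 28 January 2019.

28 January 2019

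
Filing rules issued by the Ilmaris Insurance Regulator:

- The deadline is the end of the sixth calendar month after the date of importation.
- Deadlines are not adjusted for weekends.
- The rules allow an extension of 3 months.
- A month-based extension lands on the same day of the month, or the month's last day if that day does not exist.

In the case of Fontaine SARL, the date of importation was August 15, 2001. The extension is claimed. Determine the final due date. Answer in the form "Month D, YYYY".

May 28, 2002

6 months after August 15, 2001 falls in February 2002; the last day of that month is February 28, 2002.
No adjustment is made for weekends or holidays, so February 28, 2002 stands.
Applying the 3 months extension: 3 months after February 28, 2002 is May 28, 2002.
No adjustment is made for weekends or holidays, so May 28, 2002 stands.
Final deadline: May 28, 2002.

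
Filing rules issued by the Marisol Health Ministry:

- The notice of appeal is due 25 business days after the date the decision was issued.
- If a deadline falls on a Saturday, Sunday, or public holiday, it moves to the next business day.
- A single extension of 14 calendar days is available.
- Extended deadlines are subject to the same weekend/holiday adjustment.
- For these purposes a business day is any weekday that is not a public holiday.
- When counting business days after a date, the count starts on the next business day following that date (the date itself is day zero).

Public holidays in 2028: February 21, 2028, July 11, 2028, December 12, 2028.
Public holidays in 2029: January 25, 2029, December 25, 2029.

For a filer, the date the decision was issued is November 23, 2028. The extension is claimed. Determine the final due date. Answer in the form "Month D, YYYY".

Starting the day after November 23, 2028 and counting 25 business days lands on December 29, 2028.
December 29, 2028 is a Friday and not a listed holiday, so it stands.
Add the 14 calendar-day extension to December 29, 2028: January 12, 2029.
January 12, 2029 (Friday) is already a business day.
So the filing is due January 12, 2029.

January 12, 2029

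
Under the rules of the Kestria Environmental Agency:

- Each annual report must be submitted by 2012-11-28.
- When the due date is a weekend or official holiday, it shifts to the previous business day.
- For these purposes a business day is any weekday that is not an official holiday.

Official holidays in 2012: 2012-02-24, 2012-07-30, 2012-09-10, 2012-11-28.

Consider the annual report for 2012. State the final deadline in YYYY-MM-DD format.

The stated deadline is 2012-11-28.
2012-11-28 is a listed holiday; the preceding business day is 2012-11-27 (Tuesday).
The final due date is 2012-11-27.

2012-11-27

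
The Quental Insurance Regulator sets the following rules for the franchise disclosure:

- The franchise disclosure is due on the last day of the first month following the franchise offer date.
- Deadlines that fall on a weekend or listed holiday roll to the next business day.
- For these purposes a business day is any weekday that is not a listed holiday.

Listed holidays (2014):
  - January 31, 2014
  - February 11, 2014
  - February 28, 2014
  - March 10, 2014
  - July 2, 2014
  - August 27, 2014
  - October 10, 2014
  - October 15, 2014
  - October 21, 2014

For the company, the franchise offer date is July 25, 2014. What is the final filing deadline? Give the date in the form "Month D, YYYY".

September 1, 2014

The first month after July 25, 2014 is August 2014, whose last day is August 31, 2014.
Because August 31, 2014 is a Sunday, the deadline becomes September 1, 2014 (Monday).
Final deadline: September 1, 2014.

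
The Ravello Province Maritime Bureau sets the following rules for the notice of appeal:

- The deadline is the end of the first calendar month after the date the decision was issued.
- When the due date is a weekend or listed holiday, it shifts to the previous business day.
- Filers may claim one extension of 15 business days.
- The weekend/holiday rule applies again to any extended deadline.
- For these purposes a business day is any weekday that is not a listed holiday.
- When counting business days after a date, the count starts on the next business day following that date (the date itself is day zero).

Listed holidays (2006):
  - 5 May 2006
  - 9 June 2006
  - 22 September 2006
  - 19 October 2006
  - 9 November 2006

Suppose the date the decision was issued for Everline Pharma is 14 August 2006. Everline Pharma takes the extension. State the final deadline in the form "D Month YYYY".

23 October 2006

The first month after 14 August 2006 is September 2006, whose last day is 30 September 2006.
Because 30 September 2006 is a Saturday, the deadline becomes 29 September 2006 (Friday).
The 15-business-day extension runs from 29 September 2006 to 23 October 2006.
23 October 2006 (Monday) is already a business day.
Deadline: 23 October 2006.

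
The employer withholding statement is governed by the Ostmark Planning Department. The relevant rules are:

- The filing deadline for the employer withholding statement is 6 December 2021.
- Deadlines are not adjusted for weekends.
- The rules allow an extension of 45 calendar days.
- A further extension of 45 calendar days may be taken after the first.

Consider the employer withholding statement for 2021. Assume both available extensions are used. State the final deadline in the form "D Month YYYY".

6 March 2022

The statutory due date is 6 December 2021.
No adjustment is made for weekends or holidays, so 6 December 2021 stands.
Applying the 45-calendar-day extension: 6 December 2021 + 45 days = 20 January 2022.
20 January 2022 falls on a Thursday. The rules make no weekend/holiday allowance, so it remains 20 January 2022.
Applying the 45-calendar-day extension: 20 January 2022 + 45 days = 6 March 2022.
No adjustment is made for weekends or holidays, so 6 March 2022 stands.
Deadline: 6 March 2022.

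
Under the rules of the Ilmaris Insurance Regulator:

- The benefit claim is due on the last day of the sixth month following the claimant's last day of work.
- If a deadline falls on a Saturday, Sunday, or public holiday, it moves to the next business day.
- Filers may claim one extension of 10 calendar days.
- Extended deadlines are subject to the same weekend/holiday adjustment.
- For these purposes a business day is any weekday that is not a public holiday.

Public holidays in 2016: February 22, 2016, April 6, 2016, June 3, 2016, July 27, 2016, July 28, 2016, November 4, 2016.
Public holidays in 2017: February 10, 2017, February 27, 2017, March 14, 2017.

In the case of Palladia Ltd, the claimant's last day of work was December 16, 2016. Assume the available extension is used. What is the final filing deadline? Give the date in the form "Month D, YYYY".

July 10, 2017

6 months after December 16, 2016 is June 2017; that month ends on June 30, 2017.
Since June 30, 2017 is a Friday and not a holiday, the date is unchanged.
The 10-calendar-day extension moves the deadline from June 30, 2017 to July 10, 2017.
July 10, 2017 is a Monday and not a listed holiday, so it stands.
The final due date is July 10, 2017.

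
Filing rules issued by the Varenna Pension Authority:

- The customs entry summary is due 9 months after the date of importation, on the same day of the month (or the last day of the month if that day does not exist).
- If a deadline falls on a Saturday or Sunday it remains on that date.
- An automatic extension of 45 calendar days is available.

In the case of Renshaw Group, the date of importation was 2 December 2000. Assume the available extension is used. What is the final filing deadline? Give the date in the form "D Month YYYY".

17 October 2001

Moving 9 months forward from 2 December 2000 on the corresponding day gives 2 September 2001.
No adjustment is made for weekends or holidays, so 2 September 2001 stands.
Applying the 45-calendar-day extension: 2 September 2001 + 45 days = 17 October 2001.
17 October 2001 is a Wednesday; no weekend or holiday adjustment applies.
So the filing is due 17 October 2001.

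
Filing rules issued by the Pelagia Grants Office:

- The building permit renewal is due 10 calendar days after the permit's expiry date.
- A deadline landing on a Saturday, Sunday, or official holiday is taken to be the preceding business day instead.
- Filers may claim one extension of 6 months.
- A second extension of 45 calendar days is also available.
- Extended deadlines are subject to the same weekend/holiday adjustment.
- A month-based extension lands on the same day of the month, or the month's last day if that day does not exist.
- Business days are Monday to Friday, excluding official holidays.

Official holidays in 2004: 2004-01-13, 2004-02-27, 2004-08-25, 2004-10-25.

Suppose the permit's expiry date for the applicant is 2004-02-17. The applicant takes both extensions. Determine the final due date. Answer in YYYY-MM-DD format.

Trigger date 2004-02-17 + 10 calendar days = 2004-02-27.
2004-02-27 falls on a listed holiday. Rolling to the preceding business day gives 2004-02-26, a Thursday.
Applying the 6 months extension: 6 months after 2004-02-26 is 2004-08-26.
Since 2004-08-26 is a Thursday and not a holiday, the date is unchanged.
Add the 45 calendar-day extension to 2004-08-26: 2004-10-10.
Because 2004-10-10 is a Sunday, the deadline becomes 2004-10-08 (Friday).
Final deadline: 2004-10-08.

2004-10-08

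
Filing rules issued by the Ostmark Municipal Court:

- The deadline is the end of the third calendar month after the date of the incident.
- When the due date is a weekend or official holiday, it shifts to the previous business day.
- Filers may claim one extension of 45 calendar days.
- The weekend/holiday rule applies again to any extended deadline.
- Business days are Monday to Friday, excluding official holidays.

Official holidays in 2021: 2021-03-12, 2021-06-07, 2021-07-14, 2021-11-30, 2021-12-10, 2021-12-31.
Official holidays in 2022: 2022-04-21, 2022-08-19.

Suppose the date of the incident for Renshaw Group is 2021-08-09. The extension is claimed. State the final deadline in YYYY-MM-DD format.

2022-01-13

3 months after 2021-08-09 is November 2021; that month ends on 2021-11-30.
2021-11-30 is a listed holiday, so it moves to the preceding business day, 2021-11-29 (Monday).
With the 45-day extension, 2021-11-29 becomes 2022-01-13.
Since 2022-01-13 is a Thursday and not a holiday, the date is unchanged.
Deadline: 2022-01-13.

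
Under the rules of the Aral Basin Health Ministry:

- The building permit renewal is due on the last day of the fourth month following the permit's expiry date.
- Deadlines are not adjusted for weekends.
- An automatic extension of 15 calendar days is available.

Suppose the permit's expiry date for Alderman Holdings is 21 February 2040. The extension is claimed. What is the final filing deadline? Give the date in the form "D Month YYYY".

15 July 2040

The fourth month after 21 February 2040 is June 2040, whose last day is 30 June 2040.
30 June 2040 falls on a Saturday. The rules make no weekend/holiday allowance, so it remains 30 June 2040.
Applying the 15-calendar-day extension: 30 June 2040 + 15 days = 15 July 2040.
No adjustment is made for weekends or holidays, so 15 July 2040 stands.
Final deadline: 15 July 2040.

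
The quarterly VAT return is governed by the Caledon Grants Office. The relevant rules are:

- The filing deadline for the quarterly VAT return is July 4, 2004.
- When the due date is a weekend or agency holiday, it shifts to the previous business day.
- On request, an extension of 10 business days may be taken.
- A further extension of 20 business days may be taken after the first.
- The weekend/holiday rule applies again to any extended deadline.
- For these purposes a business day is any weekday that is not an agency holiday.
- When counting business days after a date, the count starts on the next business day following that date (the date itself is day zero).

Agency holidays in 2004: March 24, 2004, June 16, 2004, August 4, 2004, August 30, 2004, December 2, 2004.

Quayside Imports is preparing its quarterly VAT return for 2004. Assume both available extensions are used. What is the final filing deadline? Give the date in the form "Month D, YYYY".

The stated deadline is July 4, 2004.
July 4, 2004 falls on a Sunday. Rolling to the preceding business day gives July 2, 2004, a Friday.
Applying the 10-business-day extension: 10 business days after July 2, 2004 is July 16, 2004.
July 16, 2004 (Friday) is already a business day.
Counting 20 further business days from July 16, 2004 reaches August 16, 2004.
August 16, 2004 (Monday) is already a business day.
So the filing is due August 16, 2004.

August 16, 2004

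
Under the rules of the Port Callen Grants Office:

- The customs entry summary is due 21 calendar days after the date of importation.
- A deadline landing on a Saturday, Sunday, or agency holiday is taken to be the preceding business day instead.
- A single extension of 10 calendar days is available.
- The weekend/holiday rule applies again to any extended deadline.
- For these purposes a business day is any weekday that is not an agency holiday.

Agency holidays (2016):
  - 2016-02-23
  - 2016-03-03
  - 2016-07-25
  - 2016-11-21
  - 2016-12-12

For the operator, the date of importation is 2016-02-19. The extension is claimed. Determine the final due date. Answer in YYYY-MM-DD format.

Adding 21 calendar days to 2016-02-19 gives 2016-03-11.
2016-03-11 is a Friday and not a listed holiday, so it stands.
Add the 10 calendar-day extension to 2016-03-11: 2016-03-21.
2016-03-21 falls on a Monday, which is a business day, so no adjustment is needed.
Deadline: 2016-03-21.

2016-03-21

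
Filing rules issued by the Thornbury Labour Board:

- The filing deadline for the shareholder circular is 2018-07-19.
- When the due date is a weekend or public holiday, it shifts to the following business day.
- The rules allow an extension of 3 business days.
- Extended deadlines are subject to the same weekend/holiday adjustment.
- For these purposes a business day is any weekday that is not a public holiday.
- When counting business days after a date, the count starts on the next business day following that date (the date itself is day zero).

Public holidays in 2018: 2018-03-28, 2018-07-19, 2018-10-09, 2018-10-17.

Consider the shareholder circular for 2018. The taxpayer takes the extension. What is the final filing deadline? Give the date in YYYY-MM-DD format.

2018-07-25

The statutory due date is 2018-07-19.
2018-07-19 is a listed holiday, so it moves to the next business day, 2018-07-20 (Friday).
Applying the 3-business-day extension: 3 business days after 2018-07-20 is 2018-07-25.
Since 2018-07-25 is a Wednesday and not a holiday, the date is unchanged.
Deadline: 2018-07-25.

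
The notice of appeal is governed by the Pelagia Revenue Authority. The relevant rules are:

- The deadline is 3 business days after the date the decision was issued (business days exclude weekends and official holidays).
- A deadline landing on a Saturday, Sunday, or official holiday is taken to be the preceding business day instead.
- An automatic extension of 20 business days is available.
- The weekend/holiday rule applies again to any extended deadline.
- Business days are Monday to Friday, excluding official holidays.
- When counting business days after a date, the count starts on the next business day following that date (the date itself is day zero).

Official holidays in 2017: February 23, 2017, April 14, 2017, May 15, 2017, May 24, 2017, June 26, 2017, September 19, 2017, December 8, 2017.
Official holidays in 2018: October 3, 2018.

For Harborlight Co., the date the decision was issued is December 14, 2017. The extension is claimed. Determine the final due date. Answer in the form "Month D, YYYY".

January 16, 2018

Counting 3 business days after December 14, 2017 (skipping weekends and listed holidays) reaches December 19, 2017.
December 19, 2017 (Tuesday) is already a business day.
Applying the 20-business-day extension: 20 business days after December 19, 2017 is January 16, 2018.
January 16, 2018 (Tuesday) is already a business day.
Deadline: January 16, 2018.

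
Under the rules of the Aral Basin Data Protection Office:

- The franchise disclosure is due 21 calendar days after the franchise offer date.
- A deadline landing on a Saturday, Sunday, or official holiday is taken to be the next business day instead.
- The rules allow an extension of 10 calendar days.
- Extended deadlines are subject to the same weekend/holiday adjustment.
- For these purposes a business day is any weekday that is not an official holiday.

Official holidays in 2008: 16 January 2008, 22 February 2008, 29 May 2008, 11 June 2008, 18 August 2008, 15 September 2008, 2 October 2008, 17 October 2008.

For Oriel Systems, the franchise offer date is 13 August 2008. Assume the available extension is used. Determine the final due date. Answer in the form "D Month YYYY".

Trigger date 13 August 2008 + 21 calendar days = 3 September 2008.
Since 3 September 2008 is a Wednesday and not a holiday, the date is unchanged.
The 10-calendar-day extension moves the deadline from 3 September 2008 to 13 September 2008.
13 September 2008 falls on a Saturday. Rolling to the next business day gives 16 September 2008, a Tuesday.
Deadline: 16 September 2008.

16 September 2008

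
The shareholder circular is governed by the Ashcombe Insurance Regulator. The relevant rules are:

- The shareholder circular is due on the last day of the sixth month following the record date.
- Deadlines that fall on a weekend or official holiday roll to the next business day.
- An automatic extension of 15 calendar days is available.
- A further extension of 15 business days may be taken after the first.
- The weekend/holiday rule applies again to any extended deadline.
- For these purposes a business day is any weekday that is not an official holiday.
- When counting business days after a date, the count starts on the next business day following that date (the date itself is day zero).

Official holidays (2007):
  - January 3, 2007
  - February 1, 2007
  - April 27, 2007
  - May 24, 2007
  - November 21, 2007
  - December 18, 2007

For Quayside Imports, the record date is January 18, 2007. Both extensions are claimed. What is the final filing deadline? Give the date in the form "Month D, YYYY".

September 5, 2007

6 months after January 18, 2007 falls in July 2007; the last day of that month is July 31, 2007.
July 31, 2007 falls on a Tuesday, which is a business day, so no adjustment is needed.
The 15-calendar-day extension moves the deadline from July 31, 2007 to August 15, 2007.
August 15, 2007 is a Wednesday and not a listed holiday, so it stands.
Counting 15 further business days from August 15, 2007 reaches September 5, 2007.
September 5, 2007 falls on a Wednesday, which is a business day, so no adjustment is needed.
Final deadline: September 5, 2007.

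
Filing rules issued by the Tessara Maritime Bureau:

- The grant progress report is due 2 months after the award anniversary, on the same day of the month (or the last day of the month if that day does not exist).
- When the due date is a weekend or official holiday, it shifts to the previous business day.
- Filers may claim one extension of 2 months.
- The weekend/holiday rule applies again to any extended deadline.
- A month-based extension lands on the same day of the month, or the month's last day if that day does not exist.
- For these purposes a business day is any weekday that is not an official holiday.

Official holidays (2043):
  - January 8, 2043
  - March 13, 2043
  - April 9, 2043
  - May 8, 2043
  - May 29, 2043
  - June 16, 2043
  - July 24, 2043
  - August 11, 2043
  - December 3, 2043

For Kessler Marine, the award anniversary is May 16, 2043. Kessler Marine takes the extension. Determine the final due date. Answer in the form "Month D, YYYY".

2 months after May 16, 2043, on the same day of the month, is July 16, 2043.
July 16, 2043 (Thursday) is already a business day.
The 2 months extension carries July 16, 2043 to September 16, 2043.
September 16, 2043 is a Wednesday and not a listed holiday, so it stands.
The final due date is September 16, 2043.

September 16, 2043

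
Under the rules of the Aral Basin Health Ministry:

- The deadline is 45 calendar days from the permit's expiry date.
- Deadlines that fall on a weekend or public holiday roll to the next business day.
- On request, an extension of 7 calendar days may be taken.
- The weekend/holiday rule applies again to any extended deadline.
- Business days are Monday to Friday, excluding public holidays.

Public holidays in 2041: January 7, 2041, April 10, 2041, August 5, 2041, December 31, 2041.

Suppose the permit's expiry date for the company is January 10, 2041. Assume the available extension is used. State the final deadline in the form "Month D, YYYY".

March 4, 2041

Trigger date January 10, 2041 + 45 calendar days = February 24, 2041.
February 24, 2041 is a Sunday, so it moves to the next business day, February 25, 2041 (Monday).
Applying the 7-calendar-day extension: February 25, 2041 + 7 days = March 4, 2041.
Since March 4, 2041 is a Monday and not a holiday, the date is unchanged.
Final deadline: March 4, 2041.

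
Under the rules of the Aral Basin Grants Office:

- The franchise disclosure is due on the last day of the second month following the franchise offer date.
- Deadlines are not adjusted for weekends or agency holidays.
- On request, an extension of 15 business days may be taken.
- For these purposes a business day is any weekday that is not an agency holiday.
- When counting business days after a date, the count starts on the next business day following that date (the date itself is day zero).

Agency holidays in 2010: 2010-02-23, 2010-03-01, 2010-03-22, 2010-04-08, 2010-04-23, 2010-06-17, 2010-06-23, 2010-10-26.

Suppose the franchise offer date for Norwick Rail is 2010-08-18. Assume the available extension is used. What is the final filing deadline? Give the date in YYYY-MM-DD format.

2010-11-19

2 months after 2010-08-18 falls in October 2010; the last day of that month is 2010-10-31.
2010-10-31 falls on a Sunday. The rules make no weekend/holiday allowance, so it remains 2010-10-31.
Counting 15 further business days from 2010-10-31 reaches 2010-11-19.
No adjustment is made for weekends or holidays, so 2010-11-19 stands.
Final deadline: 2010-11-19.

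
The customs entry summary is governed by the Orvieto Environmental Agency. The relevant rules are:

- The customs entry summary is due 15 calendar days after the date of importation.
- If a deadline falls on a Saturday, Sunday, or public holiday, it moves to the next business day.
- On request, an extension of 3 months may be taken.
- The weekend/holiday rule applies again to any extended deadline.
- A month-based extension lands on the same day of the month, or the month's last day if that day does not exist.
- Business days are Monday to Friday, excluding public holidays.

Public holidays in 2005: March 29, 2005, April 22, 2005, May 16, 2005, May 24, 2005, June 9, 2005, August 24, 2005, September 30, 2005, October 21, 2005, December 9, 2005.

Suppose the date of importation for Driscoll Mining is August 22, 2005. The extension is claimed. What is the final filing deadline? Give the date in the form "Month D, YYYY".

December 6, 2005

Trigger date August 22, 2005 + 15 calendar days = September 6, 2005.
September 6, 2005 is a Tuesday and not a listed holiday, so it stands.
The 3 months extension carries September 6, 2005 to December 6, 2005.
December 6, 2005 is a Tuesday and not a listed holiday, so it stands.
Final deadline: December 6, 2005.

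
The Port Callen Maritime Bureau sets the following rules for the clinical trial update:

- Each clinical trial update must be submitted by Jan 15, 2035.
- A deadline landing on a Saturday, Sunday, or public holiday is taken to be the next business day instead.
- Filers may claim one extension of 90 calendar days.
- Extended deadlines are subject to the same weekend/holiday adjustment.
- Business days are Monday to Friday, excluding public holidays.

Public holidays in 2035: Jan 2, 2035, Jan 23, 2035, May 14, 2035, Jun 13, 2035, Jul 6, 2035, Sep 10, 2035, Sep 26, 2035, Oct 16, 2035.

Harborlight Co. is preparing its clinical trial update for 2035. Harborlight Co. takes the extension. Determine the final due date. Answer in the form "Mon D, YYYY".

Apr 16, 2035

The stated deadline is Jan 15, 2035.
Jan 15, 2035 is a Monday and not a listed holiday, so it stands.
The 90-calendar-day extension moves the deadline from Jan 15, 2035 to Apr 15, 2035.
Apr 15, 2035 falls on a Sunday. Rolling to the next business day gives Apr 16, 2035, a Monday.
Deadline: Apr 16, 2035.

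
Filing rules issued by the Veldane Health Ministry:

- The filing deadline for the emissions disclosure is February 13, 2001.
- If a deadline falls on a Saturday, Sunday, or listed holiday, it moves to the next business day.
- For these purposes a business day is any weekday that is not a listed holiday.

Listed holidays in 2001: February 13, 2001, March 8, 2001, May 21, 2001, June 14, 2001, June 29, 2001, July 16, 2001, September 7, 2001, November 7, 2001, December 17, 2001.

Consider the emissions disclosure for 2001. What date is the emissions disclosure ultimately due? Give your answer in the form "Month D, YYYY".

The stated deadline is February 13, 2001.
Because February 13, 2001 is a listed holiday, the deadline becomes February 14, 2001 (Wednesday).
Deadline: February 14, 2001.

February 14, 2001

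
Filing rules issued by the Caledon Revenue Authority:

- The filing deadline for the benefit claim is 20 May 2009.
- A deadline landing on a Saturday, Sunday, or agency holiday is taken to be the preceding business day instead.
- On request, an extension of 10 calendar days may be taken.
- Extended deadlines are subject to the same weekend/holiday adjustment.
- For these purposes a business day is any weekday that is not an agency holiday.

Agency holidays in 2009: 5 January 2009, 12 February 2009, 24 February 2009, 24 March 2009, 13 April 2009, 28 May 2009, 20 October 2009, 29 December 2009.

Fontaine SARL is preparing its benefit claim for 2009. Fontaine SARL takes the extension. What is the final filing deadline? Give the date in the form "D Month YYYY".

The stated deadline is 20 May 2009.
Since 20 May 2009 is a Wednesday and not a holiday, the date is unchanged.
Applying the 10-calendar-day extension: 20 May 2009 + 10 days = 30 May 2009.
30 May 2009 is a Saturday, so it moves to the preceding business day, 29 May 2009 (Friday).
Deadline: 29 May 2009.

29 May 2009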